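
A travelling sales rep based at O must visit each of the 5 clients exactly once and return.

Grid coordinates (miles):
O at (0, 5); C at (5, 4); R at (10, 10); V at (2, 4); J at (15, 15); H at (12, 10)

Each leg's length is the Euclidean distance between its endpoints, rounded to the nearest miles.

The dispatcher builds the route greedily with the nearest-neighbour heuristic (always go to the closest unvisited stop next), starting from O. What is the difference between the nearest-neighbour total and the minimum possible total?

O: V=2, C=5, R=11, H=13, J=18 ⇒ V
V: C=3, R=10, H=12, J=17 ⇒ C
C: R=8, H=9, J=15 ⇒ R
R: H=2, J=7 ⇒ H
H: J=6 ⇒ J
NN route O → V → C → R → H → J → O costs 39.
Optimal: O → R → J → H → C → V → O costs 38 (by enumerating all 60 distinct tours).
Excess = 39 − 38 = 1.

1 miles longer than the optimal tour.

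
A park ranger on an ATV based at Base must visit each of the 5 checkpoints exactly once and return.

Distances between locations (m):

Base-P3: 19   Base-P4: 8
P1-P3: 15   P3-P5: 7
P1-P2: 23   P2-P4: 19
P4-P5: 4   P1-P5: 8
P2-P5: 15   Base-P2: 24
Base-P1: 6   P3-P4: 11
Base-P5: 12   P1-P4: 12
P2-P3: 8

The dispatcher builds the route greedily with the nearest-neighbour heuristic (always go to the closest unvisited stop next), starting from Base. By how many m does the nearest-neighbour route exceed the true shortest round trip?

5 m longer than the optimal tour.

Base: P1=6, P4=8, P5=12, P3=19, P2=24 ⇒ P1
P1: P5=8, P4=12, P3=15, P2=23 ⇒ P5
P5: P4=4, P3=7, P2=15 ⇒ P4
P4: P3=11, P2=19 ⇒ P3
P3: P2=8 ⇒ P2
NN route Base → P1 → P5 → P4 → P3 → P2 → Base costs 61.
Optimal: Base → P1 → P2 → P3 → P5 → P4 → Base costs 56 (by enumerating all 60 distinct tours).
Excess = 61 − 56 = 5.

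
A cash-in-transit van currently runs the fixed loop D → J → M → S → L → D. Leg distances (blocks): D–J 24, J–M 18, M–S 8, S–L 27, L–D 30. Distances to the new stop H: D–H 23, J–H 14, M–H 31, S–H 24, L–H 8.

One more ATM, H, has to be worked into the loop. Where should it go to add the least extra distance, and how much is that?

Adding 1 blocks by placing H on the L–D leg.

Insertion cost between consecutive stops i–j is d(i,H) + d(H,j) − d(i,j):
  between D and J: 23 + 14 − 24 = 13
  between J and M: 14 + 31 − 18 = 27
  between M and S: 31 + 24 − 8 = 47
  between S and L: 24 + 8 − 27 = 5
  between L and D: 8 + 23 − 30 = 1
Cheapest insertion is between L and D, adding 1.
New total = 107 + 1 = 108.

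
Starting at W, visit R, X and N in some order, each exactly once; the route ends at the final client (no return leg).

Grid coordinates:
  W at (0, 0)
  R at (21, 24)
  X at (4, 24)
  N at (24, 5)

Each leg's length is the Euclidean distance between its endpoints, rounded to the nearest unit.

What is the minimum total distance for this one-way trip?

There are 3! = 6 possible orderings.
W - R - X - N: 32+17+28 = 77
W - R - N - X: 32+19+28 = 79
W - X - R - N: 24+17+19 = 60
W - X - N - R: 24+28+19 = 71
W - N - R - X: 25+19+17 = 61
W - N - X - R: 25+28+17 = 70
The minimum is 60.
One shortest path: W → X → R → N.

Minimum one-way distance = 60.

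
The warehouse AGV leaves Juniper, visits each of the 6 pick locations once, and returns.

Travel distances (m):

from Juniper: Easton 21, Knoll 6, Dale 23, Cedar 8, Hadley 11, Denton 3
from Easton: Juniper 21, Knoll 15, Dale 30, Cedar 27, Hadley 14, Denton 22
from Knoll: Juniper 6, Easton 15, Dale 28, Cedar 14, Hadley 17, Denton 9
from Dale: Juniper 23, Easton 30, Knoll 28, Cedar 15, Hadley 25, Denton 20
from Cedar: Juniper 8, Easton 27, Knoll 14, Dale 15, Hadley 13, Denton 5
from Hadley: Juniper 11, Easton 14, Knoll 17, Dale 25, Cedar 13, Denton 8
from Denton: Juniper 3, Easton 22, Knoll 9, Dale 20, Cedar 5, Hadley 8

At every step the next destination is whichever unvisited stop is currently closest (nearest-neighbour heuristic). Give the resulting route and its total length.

101 m along Juniper → Denton → Cedar → Hadley → Easton → Knoll → Dale → Juniper.

From Juniper: distances to unvisited — Denton=3, Knoll=6, Cedar=8, Hadley=11, Easton=21, Dale=23. Nearest is Denton (3).
From Denton: distances to unvisited — Cedar=5, Hadley=8, Knoll=9, Dale=20, Easton=22. Nearest is Cedar (5).
From Cedar: distances to unvisited — Hadley=13, Knoll=14, Dale=15, Easton=27. Nearest is Hadley (13).
From Hadley: distances to unvisited — Easton=14, Knoll=17, Dale=25. Nearest is Easton (14).
From Easton: distances to unvisited — Knoll=15, Dale=30. Nearest is Knoll (15).
From Knoll: distances to unvisited — Dale=28. Nearest is Dale (28).
Return Dale→Juniper: 23.
Total = 3 + 5 + 13 + 14 + 15 + 28 + 23 = 101.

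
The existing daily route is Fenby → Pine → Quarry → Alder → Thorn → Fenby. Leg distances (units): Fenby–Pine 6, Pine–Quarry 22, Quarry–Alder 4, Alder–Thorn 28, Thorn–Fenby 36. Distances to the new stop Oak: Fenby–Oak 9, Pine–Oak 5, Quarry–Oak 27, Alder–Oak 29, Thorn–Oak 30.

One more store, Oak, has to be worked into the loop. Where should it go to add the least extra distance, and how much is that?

Insertion cost between consecutive stops i–j is d(i,Oak) + d(Oak,j) − d(i,j):
  between Fenby and Pine: 9 + 5 − 6 = 8
  between Pine and Quarry: 5 + 27 − 22 = 10
  between Quarry and Alder: 27 + 29 − 4 = 52
  between Alder and Thorn: 29 + 30 − 28 = 31
  between Thorn and Fenby: 30 + 9 − 36 = 3
Cheapest insertion is between Thorn and Fenby, adding 3.
New total = 96 + 3 = 99.

Minimum extra distance: 3, inserting Oak between Thorn and Fenby.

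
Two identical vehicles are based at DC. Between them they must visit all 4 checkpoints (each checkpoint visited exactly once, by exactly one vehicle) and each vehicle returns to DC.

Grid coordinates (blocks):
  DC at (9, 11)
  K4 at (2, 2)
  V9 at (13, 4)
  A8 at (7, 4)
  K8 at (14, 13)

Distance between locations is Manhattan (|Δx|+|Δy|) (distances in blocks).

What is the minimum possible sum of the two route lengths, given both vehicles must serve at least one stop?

Minimum combined distance: 54 blocks.

There are 2^3 − 1 = 7 ways to divide the 4 stops into two non-empty groups. For each, the best each vehicle can do is its own shortest tour through its group:
  {K4} + {V9, A8, K8}: 32 + 32 = 64
  {V9} + {K4, A8, K8}: 22 + 46 = 68
  {K4, V9} + {A8, K8}: 40 + 32 = 72
  {A8} + {K4, V9, K8}: 18 + 46 = 64
  {K4, A8} + {V9, K8}: 32 + 28 = 60
  {V9, A8} + {K4, K8}: 26 + 46 = 72
  … (7 splits in total)
  {K4, V9, A8} + {K8}: 40 + 14 = 54  ← best
Best: vehicle 1 DC → K4 → A8 → V9 → DC = 40; vehicle 2 DC → K8 → DC = 14; combined 54.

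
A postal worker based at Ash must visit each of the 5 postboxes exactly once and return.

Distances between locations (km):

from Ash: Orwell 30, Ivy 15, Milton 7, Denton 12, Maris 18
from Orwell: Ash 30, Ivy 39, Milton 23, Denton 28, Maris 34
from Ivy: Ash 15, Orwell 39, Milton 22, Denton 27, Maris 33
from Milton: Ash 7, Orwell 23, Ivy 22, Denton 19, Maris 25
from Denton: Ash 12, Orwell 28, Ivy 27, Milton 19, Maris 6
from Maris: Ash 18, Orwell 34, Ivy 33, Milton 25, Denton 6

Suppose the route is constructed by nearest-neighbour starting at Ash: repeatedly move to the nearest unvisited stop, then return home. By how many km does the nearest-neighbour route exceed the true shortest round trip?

Ash: Milton=7, Denton=12, Ivy=15, Maris=18, Orwell=30 ⇒ Milton
Milton: Denton=19, Ivy=22, Orwell=23, Maris=25 ⇒ Denton
Denton: Maris=6, Ivy=27, Orwell=28 ⇒ Maris
Maris: Ivy=33, Orwell=34 ⇒ Ivy
Ivy: Orwell=39 ⇒ Orwell
NN route Ash → Milton → Denton → Maris → Ivy → Orwell → Ash costs 134.
Optimal: Ash → Ivy → Milton → Orwell → Denton → Maris → Ash costs 112 (by enumerating all 60 distinct tours).
Excess = 134 − 112 = 22.

The nearest-neighbour route is 22 km longer than optimal.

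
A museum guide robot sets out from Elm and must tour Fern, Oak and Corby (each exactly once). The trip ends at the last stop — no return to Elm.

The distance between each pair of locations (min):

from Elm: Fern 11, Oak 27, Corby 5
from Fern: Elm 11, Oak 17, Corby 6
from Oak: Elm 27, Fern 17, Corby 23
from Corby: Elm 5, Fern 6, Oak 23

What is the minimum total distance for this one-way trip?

There are 3! = 6 possible orderings.
Elm → Fern → Oak → Corby: 11+17+23 = 51
Elm → Fern → Corby → Oak: 11+6+23 = 40
Elm → Oak → Fern → Corby: 27+17+6 = 50
Elm → Oak → Corby → Fern: 27+23+6 = 56
Elm → Corby → Fern → Oak: 5+6+17 = 28
Elm → Corby → Oak → Fern: 5+23+17 = 45
The minimum is 28.
One shortest path: Elm → Corby → Fern → Oak.

Minimum one-way distance = 28 min.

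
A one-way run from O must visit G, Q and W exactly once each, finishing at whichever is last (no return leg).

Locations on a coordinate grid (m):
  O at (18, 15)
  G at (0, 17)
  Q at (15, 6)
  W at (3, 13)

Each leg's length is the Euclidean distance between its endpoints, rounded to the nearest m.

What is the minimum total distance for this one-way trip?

There are 3! = 6 possible orderings.
O → G → Q → W: 18+19+14 = 51
O → G → W → Q: 18+5+14 = 37
O → Q → G → W: 9+19+5 = 33
O → Q → W → G: 9+14+5 = 28
O → W → G → Q: 15+5+19 = 39
O → W → Q → G: 15+14+19 = 48
The minimum is 28.
One shortest path: O → Q → W → G.

Shortest open route: 28 m.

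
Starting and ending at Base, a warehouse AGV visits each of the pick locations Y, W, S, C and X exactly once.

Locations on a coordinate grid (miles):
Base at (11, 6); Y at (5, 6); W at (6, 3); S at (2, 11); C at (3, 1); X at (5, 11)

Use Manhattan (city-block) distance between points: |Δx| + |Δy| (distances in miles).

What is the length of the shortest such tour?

Minimum total distance: 38 miles.

With 5 stops there are 5!/2 = 60 distinct round trips (a route and its reverse cost the same).
Base → Y → W → S → C → X → Base: 6+4+12+11+12+11 = 56
Base → Y → W → S → X → C → Base: 6+4+12+3+12+13 = 50
Base → Y → W → C → S → X → Base: 6+4+5+11+3+11 = 40
Base → Y → W → C → X → S → Base: 6+4+5+12+3+14 = 44
Base → Y → W → X → S → C → Base: 6+4+9+3+11+13 = 46
Base → Y → W → X → C → S → Base: 6+4+9+12+11+14 = 56
Base → Y → S → W → C → X → Base: 6+8+12+5+12+11 = 54
Base → Y → S → W → X → C → Base: 6+8+12+9+12+13 = 60
Base → Y → S → C → W → X → Base: 6+8+11+5+9+11 = 50
Base → Y → S → C → X → W → Base: 6+8+11+12+9+8 = 54
Base → Y → S → X → W → C → Base: 6+8+3+9+5+13 = 44
Base → Y → S → X → C → W → Base: 6+8+3+12+5+8 = 42
Base → Y → C → W → S → X → Base: 6+7+5+12+3+11 = 44
Base → Y → C → W → X → S → Base: 6+7+5+9+3+14 = 44
… (46 more)
Base → Y → X → S → C → W → Base: 6+5+3+11+5+8 = 38  ← best
The minimum is 38.
One optimal route: Base → Y → X → S → C → W → Base (or its reverse).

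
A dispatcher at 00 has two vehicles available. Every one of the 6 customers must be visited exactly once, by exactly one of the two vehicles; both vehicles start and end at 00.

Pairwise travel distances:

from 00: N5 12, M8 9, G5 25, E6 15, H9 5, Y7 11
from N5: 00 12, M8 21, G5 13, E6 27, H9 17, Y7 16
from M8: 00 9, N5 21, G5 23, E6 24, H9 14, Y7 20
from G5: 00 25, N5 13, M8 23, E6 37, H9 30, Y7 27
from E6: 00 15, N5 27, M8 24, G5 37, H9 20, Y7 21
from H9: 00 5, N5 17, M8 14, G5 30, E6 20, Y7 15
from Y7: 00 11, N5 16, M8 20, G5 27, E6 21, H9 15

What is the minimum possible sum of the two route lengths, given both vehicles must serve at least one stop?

Minimum combined distance: 107.

Try each way of splitting the stops between the two vehicles (each non-empty) and, for each split, find the best tour for each vehicle:
  {N5} + {M8, G5, E6, H9, Y7}: 24 + 105 = 129
  {M8} + {N5, G5, E6, H9, Y7}: 18 + 98 = 116
  {N5, M8} + {G5, E6, H9, Y7}: 42 + 98 = 140
  {G5} + {N5, M8, E6, H9, Y7}: 50 + 92 = 142
  {N5, G5} + {M8, E6, H9, Y7}: 50 + 74 = 124
  {M8, G5} + {N5, E6, H9, Y7}: 57 + 74 = 131
  … (31 splits in total)
  {H9} + {N5, M8, G5, E6, Y7}: 10 + 97 = 107  ← best
Best: vehicle 1 00 → H9 → 00 = 10; vehicle 2 00 → M8 → G5 → N5 → Y7 → E6 → 00 = 97; combined 107.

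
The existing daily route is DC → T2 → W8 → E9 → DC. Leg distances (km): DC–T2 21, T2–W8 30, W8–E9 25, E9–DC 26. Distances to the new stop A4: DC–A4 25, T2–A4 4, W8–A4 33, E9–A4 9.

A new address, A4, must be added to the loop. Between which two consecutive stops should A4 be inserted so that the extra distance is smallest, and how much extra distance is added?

Insertion cost between consecutive stops i–j is d(i,A4) + d(A4,j) − d(i,j):
  between DC and T2: 25 + 4 − 21 = 8
  between T2 and W8: 4 + 33 − 30 = 7
  between W8 and E9: 33 + 9 − 25 = 17
  between E9 and DC: 9 + 25 − 26 = 8
Cheapest insertion is between T2 and W8, adding 7.
New total = 102 + 7 = 109.

Minimum extra distance: 7 km, inserting A4 between T2 and W8.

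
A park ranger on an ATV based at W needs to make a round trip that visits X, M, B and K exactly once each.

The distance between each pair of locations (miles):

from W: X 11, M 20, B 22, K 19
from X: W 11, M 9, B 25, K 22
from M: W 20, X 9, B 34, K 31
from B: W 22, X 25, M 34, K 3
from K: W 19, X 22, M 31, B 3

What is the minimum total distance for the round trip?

W - X - M - B - K - W: 11+9+34+3+19 = 76
W - X - M - K - B - W: 11+9+31+3+22 = 76
W - X - B - M - K - W: 11+25+34+31+19 = 120
W - X - B - K - M - W: 11+25+3+31+20 = 90
W - X - K - M - B - W: 11+22+31+34+22 = 120
W - X - K - B - M - W: 11+22+3+34+20 = 90
W - M - X - B - K - W: 20+9+25+3+19 = 76
W - M - X - K - B - W: 20+9+22+3+22 = 76
W - M - B - X - K - W: 20+34+25+22+19 = 120
W - M - K - X - B - W: 20+31+22+25+22 = 120
W - B - X - M - K - W: 22+25+9+31+19 = 106
W - B - M - X - K - W: 22+34+9+22+19 = 106
The minimum is 76.
One optimal route: W → X → M → B → K → W (or its reverse).

Shortest round trip = 76 miles.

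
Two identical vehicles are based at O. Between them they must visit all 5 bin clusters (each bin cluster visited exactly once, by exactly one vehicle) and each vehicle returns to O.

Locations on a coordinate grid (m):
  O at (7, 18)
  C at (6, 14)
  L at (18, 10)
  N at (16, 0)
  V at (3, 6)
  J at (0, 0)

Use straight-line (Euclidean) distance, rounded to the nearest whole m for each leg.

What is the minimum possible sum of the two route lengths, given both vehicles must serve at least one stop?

Minimum combined distance: 68 m.

Try each way of splitting the stops between the two vehicles (each non-empty) and, for each split, find the best tour for each vehicle:
  {C} + {L, N, V, J}: 8 + 60 = 68
  {L} + {C, N, V, J}: 28 + 56 = 84
  {C, L} + {N, V, J}: 31 + 56 = 87
  {N} + {C, L, V, J}: 40 + 55 = 95
  {C, N} + {L, V, J}: 41 + 55 = 96
  {L, N} + {C, V, J}: 44 + 39 = 83
  … (15 splits in total)
Best: vehicle 1 O → C → O = 8; vehicle 2 O → L → N → J → V → O = 60; combined 68.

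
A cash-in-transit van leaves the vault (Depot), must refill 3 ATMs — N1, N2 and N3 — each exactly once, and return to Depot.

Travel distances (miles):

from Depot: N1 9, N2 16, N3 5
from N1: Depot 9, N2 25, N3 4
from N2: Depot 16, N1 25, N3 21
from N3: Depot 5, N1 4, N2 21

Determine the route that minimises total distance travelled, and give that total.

With 3 stops there are 3!/2 = 3 distinct round trips (a route and its reverse cost the same).
Depot→N1→N2→N3→Depot: 9+25+21+5 = 60
Depot→N1→N3→N2→Depot: 9+4+21+16 = 50
Depot→N2→N1→N3→Depot: 16+25+4+5 = 50
The minimum is 50.
One optimal route: Depot → N1 → N3 → N2 → Depot (or its reverse).

Minimum total distance: 50 miles.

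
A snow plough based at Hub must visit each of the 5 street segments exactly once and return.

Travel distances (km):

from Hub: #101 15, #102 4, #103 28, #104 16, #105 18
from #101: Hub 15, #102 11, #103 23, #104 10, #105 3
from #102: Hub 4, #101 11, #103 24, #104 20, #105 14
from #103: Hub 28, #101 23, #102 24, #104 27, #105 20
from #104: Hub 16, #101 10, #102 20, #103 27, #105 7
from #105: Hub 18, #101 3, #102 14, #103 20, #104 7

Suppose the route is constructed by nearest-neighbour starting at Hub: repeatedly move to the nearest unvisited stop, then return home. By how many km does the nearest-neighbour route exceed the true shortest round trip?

Hub: #102=4, #101=15, #104=16, #105=18, #103=28 ⇒ #102
#102: #101=11, #105=14, #104=20, #103=24 ⇒ #101
#101: #105=3, #104=10, #103=23 ⇒ #105
#105: #104=7, #103=20 ⇒ #104
#104: #103=27 ⇒ #103
NN route Hub → #102 → #101 → #105 → #104 → #103 → Hub costs 80.
Optimal: Hub → #102 → #103 → #101 → #105 → #104 → Hub costs 77 (by enumerating all 60 distinct tours).
Excess = 80 − 77 = 3.

3 km longer than the optimal tour.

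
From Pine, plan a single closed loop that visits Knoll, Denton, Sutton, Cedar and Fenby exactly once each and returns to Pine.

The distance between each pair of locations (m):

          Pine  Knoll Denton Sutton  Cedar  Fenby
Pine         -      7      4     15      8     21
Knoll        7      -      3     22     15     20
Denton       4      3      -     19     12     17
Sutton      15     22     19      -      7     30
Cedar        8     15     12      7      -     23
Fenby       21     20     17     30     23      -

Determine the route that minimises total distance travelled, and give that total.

Minimum total distance: 72 m.

There are 60 distinct closed tours to check (reversals are equivalent).
Pine → Knoll → Denton → Sutton → Cedar → Fenby → Pine: 7+3+19+7+23+21 = 80
Pine → Knoll → Denton → Sutton → Fenby → Cedar → Pine: 7+3+19+30+23+8 = 90
Pine → Knoll → Denton → Cedar → Sutton → Fenby → Pine: 7+3+12+7+30+21 = 80
Pine → Knoll → Denton → Cedar → Fenby → Sutton → Pine: 7+3+12+23+30+15 = 90
Pine → Knoll → Denton → Fenby → Sutton → Cedar → Pine: 7+3+17+30+7+8 = 72
Pine → Knoll → Denton → Fenby → Cedar → Sutton → Pine: 7+3+17+23+7+15 = 72
Pine → Knoll → Sutton → Denton → Cedar → Fenby → Pine: 7+22+19+12+23+21 = 104
Pine → Knoll → Sutton → Denton → Fenby → Cedar → Pine: 7+22+19+17+23+8 = 96
Pine → Knoll → Sutton → Cedar → Denton → Fenby → Pine: 7+22+7+12+17+21 = 86
Pine → Knoll → Sutton → Cedar → Fenby → Denton → Pine: 7+22+7+23+17+4 = 80
Pine → Knoll → Sutton → Fenby → Denton → Cedar → Pine: 7+22+30+17+12+8 = 96
Pine → Knoll → Sutton → Fenby → Cedar → Denton → Pine: 7+22+30+23+12+4 = 98
Pine → Knoll → Cedar → Denton → Sutton → Fenby → Pine: 7+15+12+19+30+21 = 104
Pine → Knoll → Cedar → Denton → Fenby → Sutton → Pine: 7+15+12+17+30+15 = 96
… (46 more)
The minimum is 72.
One optimal route: Pine → Knoll → Denton → Fenby → Sutton → Cedar → Pine (or its reverse).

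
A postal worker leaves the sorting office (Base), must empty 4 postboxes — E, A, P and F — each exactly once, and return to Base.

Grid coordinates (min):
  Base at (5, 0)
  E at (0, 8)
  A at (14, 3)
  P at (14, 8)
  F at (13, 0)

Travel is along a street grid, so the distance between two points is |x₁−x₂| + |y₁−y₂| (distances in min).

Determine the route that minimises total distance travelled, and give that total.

Shortest round trip = 44 min.

Base-E-A-P-F-Base: 13+19+5+9+8 = 54
Base-E-A-F-P-Base: 13+19+4+9+17 = 62
Base-E-P-A-F-Base: 13+14+5+4+8 = 44
Base-E-P-F-A-Base: 13+14+9+4+12 = 52
Base-E-F-A-P-Base: 13+21+4+5+17 = 60
Base-E-F-P-A-Base: 13+21+9+5+12 = 60
Base-A-E-P-F-Base: 12+19+14+9+8 = 62
Base-A-E-F-P-Base: 12+19+21+9+17 = 78
Base-A-P-E-F-Base: 12+5+14+21+8 = 60
Base-A-F-E-P-Base: 12+4+21+14+17 = 68
Base-P-E-A-F-Base: 17+14+19+4+8 = 62
Base-P-A-E-F-Base: 17+5+19+21+8 = 70
The minimum is 44.
One optimal route: Base → E → P → A → F → Base (or its reverse).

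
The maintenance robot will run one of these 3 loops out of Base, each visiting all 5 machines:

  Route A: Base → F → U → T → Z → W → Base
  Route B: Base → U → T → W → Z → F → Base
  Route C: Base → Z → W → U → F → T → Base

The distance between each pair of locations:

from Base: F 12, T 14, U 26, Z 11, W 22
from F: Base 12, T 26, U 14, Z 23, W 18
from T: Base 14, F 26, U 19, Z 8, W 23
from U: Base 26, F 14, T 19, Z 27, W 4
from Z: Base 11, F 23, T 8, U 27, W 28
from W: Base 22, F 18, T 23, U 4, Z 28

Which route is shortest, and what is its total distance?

Shortest is Route C, total 97.

Route A: 12 + 14 + 19 + 8 + 28 + 22 = 103
Route B: 26 + 19 + 23 + 28 + 23 + 12 = 131
Route C: 11 + 28 + 4 + 14 + 26 + 14 = 97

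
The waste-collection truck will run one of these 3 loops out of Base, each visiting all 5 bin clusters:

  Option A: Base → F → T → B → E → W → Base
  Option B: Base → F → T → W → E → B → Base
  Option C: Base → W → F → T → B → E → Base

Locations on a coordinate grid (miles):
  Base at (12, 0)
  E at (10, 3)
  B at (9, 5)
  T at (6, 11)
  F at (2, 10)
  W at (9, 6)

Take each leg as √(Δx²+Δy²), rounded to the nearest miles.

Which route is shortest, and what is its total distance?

32 miles — Option C is the shortest.

Option A: 14 + 4 + 7 + 2 + 3 + 7 = 37
Option B: 14 + 4 + 6 + 3 + 2 + 6 = 35
Option C: 7 + 8 + 4 + 7 + 2 + 4 = 32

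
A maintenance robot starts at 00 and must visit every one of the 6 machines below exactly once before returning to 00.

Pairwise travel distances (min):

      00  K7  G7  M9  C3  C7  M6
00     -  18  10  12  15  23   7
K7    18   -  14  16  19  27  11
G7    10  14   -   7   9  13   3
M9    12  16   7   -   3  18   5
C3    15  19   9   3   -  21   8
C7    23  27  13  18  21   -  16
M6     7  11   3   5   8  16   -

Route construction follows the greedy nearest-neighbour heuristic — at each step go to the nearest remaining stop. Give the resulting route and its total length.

00 → [M6:7 / G7:10 / M9:12 / C3:15 / K7:18 / C7:23] → M6 (7)
M6 → [G7:3 / M9:5 / C3:8 / K7:11 / C7:16] → G7 (3)
G7 → [M9:7 / C3:9 / C7:13 / K7:14] → M9 (7)
M9 → [C3:3 / K7:16 / C7:18] → C3 (3)
C3 → [K7:19 / C7:21] → K7 (19)
K7 → [C7:27] → C7 (27)
Return C7→00: 23.
Total = 7 + 3 + 7 + 3 + 19 + 27 + 23 = 89.

Total distance 89 min via the nearest-neighbour route 00 → M6 → G7 → M9 → C3 → K7 → C7 → 00.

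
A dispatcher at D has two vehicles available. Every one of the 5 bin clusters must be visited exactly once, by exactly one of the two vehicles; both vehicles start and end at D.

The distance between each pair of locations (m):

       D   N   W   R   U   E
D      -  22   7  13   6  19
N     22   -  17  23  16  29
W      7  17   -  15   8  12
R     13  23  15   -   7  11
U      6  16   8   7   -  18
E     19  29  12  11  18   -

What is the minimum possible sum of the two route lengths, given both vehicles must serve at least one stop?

There are 2^4 − 1 = 15 ways to divide the 5 stops into two non-empty groups. For each, the best each vehicle can do is its own shortest tour through its group:
  {N} + {W, R, U, E}: 44 + 43 = 87
  {W} + {N, R, U, E}: 14 + 75 = 89
  {N, W} + {R, U, E}: 46 + 43 = 89
  {R} + {N, W, U, E}: 26 + 70 = 96
  {N, R} + {W, U, E}: 58 + 43 = 101
  {W, R} + {N, U, E}: 35 + 70 = 105
  … (15 splits in total)
Best: vehicle 1 D → N → D = 44; vehicle 2 D → W → E → R → U → D = 43; combined 87.

87 m — the smallest possible combined total.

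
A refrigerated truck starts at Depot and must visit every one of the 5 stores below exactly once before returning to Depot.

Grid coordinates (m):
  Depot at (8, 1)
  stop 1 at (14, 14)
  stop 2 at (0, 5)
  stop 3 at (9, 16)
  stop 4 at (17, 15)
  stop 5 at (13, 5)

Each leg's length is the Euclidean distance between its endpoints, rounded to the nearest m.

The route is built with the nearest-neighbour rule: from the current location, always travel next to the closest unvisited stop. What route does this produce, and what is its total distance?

Depot → [stop 5:6 / stop 2:9 / stop 1:14 / stop 3:15 / stop 4:17] → stop 5 (6)
stop 5 → [stop 1:9 / stop 4:11 / stop 3:12 / stop 2:13] → stop 1 (9)
stop 1 → [stop 4:3 / stop 3:5 / stop 2:17] → stop 4 (3)
stop 4 → [stop 3:8 / stop 2:20] → stop 3 (8)
stop 3 → [stop 2:14] → stop 2 (14)
Return stop 2→Depot: 9.
Total = 6 + 9 + 3 + 8 + 14 + 9 = 49.

Total distance 49 m via the nearest-neighbour route Depot → stop 5 → stop 1 → stop 4 → stop 3 → stop 2 → Depot.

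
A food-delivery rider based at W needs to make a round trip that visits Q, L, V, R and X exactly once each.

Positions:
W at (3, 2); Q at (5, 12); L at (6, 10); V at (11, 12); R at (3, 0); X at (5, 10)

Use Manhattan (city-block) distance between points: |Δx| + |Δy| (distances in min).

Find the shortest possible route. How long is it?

Shortest round trip = 40 min.

With 5 stops there are 5!/2 = 60 distinct round trips (a route and its reverse cost the same).
W-Q-L-V-R-X-W: 12+3+7+20+12+10 = 64
W-Q-L-V-X-R-W: 12+3+7+8+12+2 = 44
W-Q-L-R-V-X-W: 12+3+13+20+8+10 = 66
W-Q-L-R-X-V-W: 12+3+13+12+8+18 = 66
W-Q-L-X-V-R-W: 12+3+1+8+20+2 = 46
W-Q-L-X-R-V-W: 12+3+1+12+20+18 = 66
W-Q-V-L-R-X-W: 12+6+7+13+12+10 = 60
W-Q-V-L-X-R-W: 12+6+7+1+12+2 = 40
W-Q-V-R-L-X-W: 12+6+20+13+1+10 = 62
W-Q-V-R-X-L-W: 12+6+20+12+1+11 = 62
W-Q-V-X-L-R-W: 12+6+8+1+13+2 = 42
W-Q-V-X-R-L-W: 12+6+8+12+13+11 = 62
W-Q-R-L-V-X-W: 12+14+13+7+8+10 = 64
W-Q-R-L-X-V-W: 12+14+13+1+8+18 = 66
… (46 more)
The minimum is 40.
One optimal route: W → Q → V → L → X → R → W (or its reverse).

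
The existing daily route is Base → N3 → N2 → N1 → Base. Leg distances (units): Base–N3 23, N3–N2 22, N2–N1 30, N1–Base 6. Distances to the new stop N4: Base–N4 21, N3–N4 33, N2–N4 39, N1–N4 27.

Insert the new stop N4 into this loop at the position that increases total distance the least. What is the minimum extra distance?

Minimum extra distance: 31, inserting N4 between Base and N3.

Insertion cost between consecutive stops i–j is d(i,N4) + d(N4,j) − d(i,j):
  between Base and N3: 21 + 33 − 23 = 31
  between N3 and N2: 33 + 39 − 22 = 50
  between N2 and N1: 39 + 27 − 30 = 36
  between N1 and Base: 27 + 21 − 6 = 42
Cheapest insertion is between Base and N3, adding 31.
New total = 81 + 31 = 112.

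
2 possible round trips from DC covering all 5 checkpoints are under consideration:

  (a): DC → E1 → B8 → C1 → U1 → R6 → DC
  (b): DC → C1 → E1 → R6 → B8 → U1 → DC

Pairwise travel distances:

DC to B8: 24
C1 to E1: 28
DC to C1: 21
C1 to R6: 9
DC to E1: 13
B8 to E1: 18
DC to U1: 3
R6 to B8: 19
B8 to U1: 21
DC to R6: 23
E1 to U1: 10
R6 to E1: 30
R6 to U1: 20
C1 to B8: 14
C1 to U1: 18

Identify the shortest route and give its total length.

Shortest is (a), total 106.

(a): 13 + 18 + 14 + 18 + 20 + 23 = 106
(b): 21 + 28 + 30 + 19 + 21 + 3 = 122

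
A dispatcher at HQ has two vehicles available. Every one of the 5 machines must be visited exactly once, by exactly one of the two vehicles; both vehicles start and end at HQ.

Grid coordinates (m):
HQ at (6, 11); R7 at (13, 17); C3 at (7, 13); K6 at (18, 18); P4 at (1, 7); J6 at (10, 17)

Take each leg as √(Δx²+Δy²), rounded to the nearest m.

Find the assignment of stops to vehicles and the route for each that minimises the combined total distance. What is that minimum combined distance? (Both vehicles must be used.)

Minimum combined distance: 41 m.

There are 2^4 − 1 = 15 ways to divide the 5 stops into two non-empty groups. For each, the best each vehicle can do is its own shortest tour through its group:
  {R7} + {C3, K6, P4, J6}: 18 + 41 = 59
  {C3} + {R7, K6, P4, J6}: 4 + 41 = 45
  {R7, C3} + {K6, P4, J6}: 18 + 41 = 59
  {K6} + {R7, C3, P4, J6}: 28 + 31 = 59
  {R7, K6} + {C3, P4, J6}: 28 + 26 = 54
  {C3, K6} + {R7, P4, J6}: 28 + 31 = 59
  … (15 splits in total)
  {P4} + {R7, C3, K6, J6}: 12 + 29 = 41  ← best
Best: vehicle 1 HQ → P4 → HQ = 12; vehicle 2 HQ → R7 → K6 → J6 → C3 → HQ = 29; combined 41.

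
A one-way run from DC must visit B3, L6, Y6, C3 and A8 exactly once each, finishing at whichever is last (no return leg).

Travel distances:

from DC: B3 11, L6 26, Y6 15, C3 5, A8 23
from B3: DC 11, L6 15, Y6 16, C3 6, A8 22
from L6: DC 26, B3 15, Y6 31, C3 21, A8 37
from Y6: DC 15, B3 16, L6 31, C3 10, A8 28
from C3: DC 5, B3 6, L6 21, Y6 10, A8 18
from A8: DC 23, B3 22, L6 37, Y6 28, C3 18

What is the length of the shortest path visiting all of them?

Shortest open route: 80.

There are 5! = 120 possible orderings.
DC → B3 → L6 → Y6 → C3 → A8: 11+15+31+10+18 = 85
DC → B3 → L6 → Y6 → A8 → C3: 11+15+31+28+18 = 103
DC → B3 → L6 → C3 → Y6 → A8: 11+15+21+10+28 = 85
DC → B3 → L6 → C3 → A8 → Y6: 11+15+21+18+28 = 93
DC → B3 → L6 → A8 → Y6 → C3: 11+15+37+28+10 = 101
DC → B3 → L6 → A8 → C3 → Y6: 11+15+37+18+10 = 91
DC → B3 → Y6 → L6 → C3 → A8: 11+16+31+21+18 = 97
DC → B3 → Y6 → L6 → A8 → C3: 11+16+31+37+18 = 113
DC → B3 → Y6 → C3 → L6 → A8: 11+16+10+21+37 = 95
DC → B3 → Y6 → C3 → A8 → L6: 11+16+10+18+37 = 92
DC → B3 → Y6 → A8 → L6 → C3: 11+16+28+37+21 = 113
DC → B3 → Y6 → A8 → C3 → L6: 11+16+28+18+21 = 94
DC → B3 → C3 → L6 → Y6 → A8: 11+6+21+31+28 = 97
DC → B3 → C3 → L6 → A8 → Y6: 11+6+21+37+28 = 103
… (106 more)
DC → Y6 → C3 → A8 → B3 → L6: 15+10+18+22+15 = 80  ← best
The minimum is 80.
One shortest path: DC → Y6 → C3 → A8 → B3 → L6.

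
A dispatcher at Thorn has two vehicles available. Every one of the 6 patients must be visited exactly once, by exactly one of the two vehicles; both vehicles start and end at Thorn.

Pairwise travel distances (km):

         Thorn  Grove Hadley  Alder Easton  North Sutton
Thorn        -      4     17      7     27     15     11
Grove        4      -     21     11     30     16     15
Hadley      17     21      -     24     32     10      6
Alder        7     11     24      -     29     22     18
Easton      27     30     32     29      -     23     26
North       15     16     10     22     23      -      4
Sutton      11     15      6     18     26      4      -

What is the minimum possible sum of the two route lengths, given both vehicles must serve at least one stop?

94 km — the smallest possible combined total.

Check every non-empty split of the stops between the two vehicles; for each half take its own optimal tour:
  {Grove} + {Hadley, Alder, Easton, North, Sutton}: 8 + 86 = 94
  {Hadley} + {Grove, Alder, Easton, North, Sutton}: 34 + 82 = 116
  {Grove, Hadley} + {Alder, Easton, North, Sutton}: 42 + 74 = 116
  {Alder} + {Grove, Hadley, Easton, North, Sutton}: 14 + 84 = 98
  {Grove, Alder} + {Hadley, Easton, North, Sutton}: 22 + 77 = 99
  {Hadley, Alder} + {Grove, Easton, North, Sutton}: 48 + 72 = 120
  … (31 splits in total)
Best: vehicle 1 Thorn → Grove → Thorn = 8; vehicle 2 Thorn → Hadley → Sutton → North → Easton → Alder → Thorn = 86; combined 94.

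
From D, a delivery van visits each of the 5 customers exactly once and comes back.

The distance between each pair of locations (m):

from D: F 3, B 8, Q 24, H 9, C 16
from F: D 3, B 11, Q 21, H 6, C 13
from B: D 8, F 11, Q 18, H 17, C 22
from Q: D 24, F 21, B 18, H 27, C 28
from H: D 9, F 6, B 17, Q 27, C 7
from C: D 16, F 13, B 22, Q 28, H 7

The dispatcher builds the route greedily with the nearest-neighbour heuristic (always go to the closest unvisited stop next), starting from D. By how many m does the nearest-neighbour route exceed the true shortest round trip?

From D: F=3, B=8, H=9, C=16, Q=24 → choose F (3).
From F: H=6, B=11, C=13, Q=21 → choose H (6).
From H: C=7, B=17, Q=27 → choose C (7).
From C: B=22, Q=28 → choose B (22).
From B: Q=18 → choose Q (18).
NN route D → F → H → C → B → Q → D costs 80.
Optimal: D → F → H → C → Q → B → D costs 70 (by enumerating all 60 distinct tours).
Excess = 80 − 70 = 10.

The nearest-neighbour route is 10 m longer than optimal.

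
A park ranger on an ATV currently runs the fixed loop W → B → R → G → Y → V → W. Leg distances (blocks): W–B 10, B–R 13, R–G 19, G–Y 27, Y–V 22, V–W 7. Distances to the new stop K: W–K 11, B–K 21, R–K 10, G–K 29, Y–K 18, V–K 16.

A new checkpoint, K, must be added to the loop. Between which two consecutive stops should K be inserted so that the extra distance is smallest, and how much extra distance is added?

Insertion cost between consecutive stops i–j is d(i,K) + d(K,j) − d(i,j):
  between W and B: 11 + 21 − 10 = 22
  between B and R: 21 + 10 − 13 = 18
  between R and G: 10 + 29 − 19 = 20
  between G and Y: 29 + 18 − 27 = 20
  between Y and V: 18 + 16 − 22 = 12
  between V and W: 16 + 11 − 7 = 20
Cheapest insertion is between Y and V, adding 12.
New total = 98 + 12 = 110.

+12 blocks — insert K between Y and V.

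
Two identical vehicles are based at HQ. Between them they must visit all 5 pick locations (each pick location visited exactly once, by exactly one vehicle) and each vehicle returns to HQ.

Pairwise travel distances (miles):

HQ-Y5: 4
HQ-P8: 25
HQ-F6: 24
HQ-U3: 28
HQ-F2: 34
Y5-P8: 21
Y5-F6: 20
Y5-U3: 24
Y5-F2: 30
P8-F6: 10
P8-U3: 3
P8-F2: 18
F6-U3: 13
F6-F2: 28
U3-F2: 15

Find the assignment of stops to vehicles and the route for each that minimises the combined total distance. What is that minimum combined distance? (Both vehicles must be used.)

Minimum combined distance: 94 miles.

There are 2^4 − 1 = 15 ways to divide the 5 stops into two non-empty groups. For each, the best each vehicle can do is its own shortest tour through its group:
  {Y5} + {P8, F6, U3, F2}: 8 + 86 = 94
  {P8} + {Y5, F6, U3, F2}: 50 + 86 = 136
  {Y5, P8} + {F6, U3, F2}: 50 + 86 = 136
  {F6} + {Y5, P8, U3, F2}: 48 + 77 = 125
  {Y5, F6} + {P8, U3, F2}: 48 + 77 = 125
  {P8, F6} + {Y5, U3, F2}: 59 + 77 = 136
  … (15 splits in total)
Best: vehicle 1 HQ → Y5 → HQ = 8; vehicle 2 HQ → F6 → P8 → U3 → F2 → HQ = 86; combined 94.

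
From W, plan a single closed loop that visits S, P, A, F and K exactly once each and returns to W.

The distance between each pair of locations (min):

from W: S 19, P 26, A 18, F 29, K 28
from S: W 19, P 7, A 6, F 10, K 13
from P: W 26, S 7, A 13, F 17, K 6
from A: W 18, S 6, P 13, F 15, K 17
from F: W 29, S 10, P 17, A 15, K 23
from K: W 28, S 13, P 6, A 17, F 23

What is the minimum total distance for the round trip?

Shortest round trip = 84 min.

There are 60 distinct closed tours to check (reversals are equivalent).
W-S-P-A-F-K-W: 19+7+13+15+23+28 = 105
W-S-P-A-K-F-W: 19+7+13+17+23+29 = 108
W-S-P-F-A-K-W: 19+7+17+15+17+28 = 103
W-S-P-F-K-A-W: 19+7+17+23+17+18 = 101
W-S-P-K-A-F-W: 19+7+6+17+15+29 = 93
W-S-P-K-F-A-W: 19+7+6+23+15+18 = 88
W-S-A-P-F-K-W: 19+6+13+17+23+28 = 106
W-S-A-P-K-F-W: 19+6+13+6+23+29 = 96
W-S-A-F-P-K-W: 19+6+15+17+6+28 = 91
W-S-A-F-K-P-W: 19+6+15+23+6+26 = 95
W-S-A-K-P-F-W: 19+6+17+6+17+29 = 94
W-S-A-K-F-P-W: 19+6+17+23+17+26 = 108
W-S-F-P-A-K-W: 19+10+17+13+17+28 = 104
W-S-F-P-K-A-W: 19+10+17+6+17+18 = 87
… (46 more)
W-A-F-S-P-K-W: 18+15+10+7+6+28 = 84  ← best
The minimum is 84.
One optimal route: W → A → F → S → P → K → W (or its reverse).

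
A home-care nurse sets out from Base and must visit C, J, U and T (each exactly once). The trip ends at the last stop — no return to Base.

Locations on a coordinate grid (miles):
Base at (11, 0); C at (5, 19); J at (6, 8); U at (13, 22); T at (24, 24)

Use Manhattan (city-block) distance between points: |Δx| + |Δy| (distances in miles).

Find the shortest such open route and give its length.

There are 4! = 24 possible orderings.
Base→C→J→U→T: 25+12+21+13 = 71
Base→C→J→T→U: 25+12+34+13 = 84
Base→C→U→J→T: 25+11+21+34 = 91
Base→C→U→T→J: 25+11+13+34 = 83
Base→C→T→J→U: 25+24+34+21 = 104
Base→C→T→U→J: 25+24+13+21 = 83
Base→J→C→U→T: 13+12+11+13 = 49
Base→J→C→T→U: 13+12+24+13 = 62
Base→J→U→C→T: 13+21+11+24 = 69
Base→J→U→T→C: 13+21+13+24 = 71
Base→J→T→C→U: 13+34+24+11 = 82
Base→J→T→U→C: 13+34+13+11 = 71
Base→U→C→J→T: 24+11+12+34 = 81
Base→U→C→T→J: 24+11+24+34 = 93
… (10 more)
The minimum is 49.
One shortest path: Base → J → C → U → T.

49 miles — the minimum one-way total.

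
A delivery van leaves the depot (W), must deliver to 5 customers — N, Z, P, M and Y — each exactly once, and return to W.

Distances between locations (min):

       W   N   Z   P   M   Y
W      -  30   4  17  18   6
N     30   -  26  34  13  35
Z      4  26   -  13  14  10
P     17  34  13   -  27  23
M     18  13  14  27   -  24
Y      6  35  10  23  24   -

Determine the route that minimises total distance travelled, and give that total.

W → N → Z → P → M → Y → W: 30+26+13+27+24+6 = 126
W → N → Z → P → Y → M → W: 30+26+13+23+24+18 = 134
W → N → Z → M → P → Y → W: 30+26+14+27+23+6 = 126
W → N → Z → M → Y → P → W: 30+26+14+24+23+17 = 134
W → N → Z → Y → P → M → W: 30+26+10+23+27+18 = 134
W → N → Z → Y → M → P → W: 30+26+10+24+27+17 = 134
W → N → P → Z → M → Y → W: 30+34+13+14+24+6 = 121
W → N → P → Z → Y → M → W: 30+34+13+10+24+18 = 129
W → N → P → M → Z → Y → W: 30+34+27+14+10+6 = 121
W → N → P → M → Y → Z → W: 30+34+27+24+10+4 = 129
W → N → P → Y → Z → M → W: 30+34+23+10+14+18 = 129
W → N → P → Y → M → Z → W: 30+34+23+24+14+4 = 129
W → N → M → Z → P → Y → W: 30+13+14+13+23+6 = 99
W → N → M → Z → Y → P → W: 30+13+14+10+23+17 = 107
… (46 more)
W → Z → P → N → M → Y → W: 4+13+34+13+24+6 = 94  ← best
The minimum is 94.
One optimal route: W → Z → P → N → M → Y → W (or its reverse).

Shortest round trip = 94 min.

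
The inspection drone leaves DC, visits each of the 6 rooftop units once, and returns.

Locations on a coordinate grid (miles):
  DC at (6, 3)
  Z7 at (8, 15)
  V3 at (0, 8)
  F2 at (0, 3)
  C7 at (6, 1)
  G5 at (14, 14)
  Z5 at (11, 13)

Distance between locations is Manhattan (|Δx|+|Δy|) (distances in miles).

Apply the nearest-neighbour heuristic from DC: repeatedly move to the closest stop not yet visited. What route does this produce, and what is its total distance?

58 miles along DC → C7 → F2 → V3 → Z7 → Z5 → G5 → DC.

At DC the remaining stops are C7 2, F2 6, V3 11, Z7 14, Z5 15, G5 19; go to C7.
At C7 the remaining stops are F2 8, V3 13, Z7 16, Z5 17, G5 21; go to F2.
At F2 the remaining stops are V3 5, Z7 20, Z5 21, G5 25; go to V3.
At V3 the remaining stops are Z7 15, Z5 16, G5 20; go to Z7.
At Z7 the remaining stops are Z5 5, G5 7; go to Z5.
At Z5 the remaining stops are G5 4; go to G5.
Return G5→DC: 19.
Total = 2 + 8 + 5 + 15 + 5 + 4 + 19 = 58.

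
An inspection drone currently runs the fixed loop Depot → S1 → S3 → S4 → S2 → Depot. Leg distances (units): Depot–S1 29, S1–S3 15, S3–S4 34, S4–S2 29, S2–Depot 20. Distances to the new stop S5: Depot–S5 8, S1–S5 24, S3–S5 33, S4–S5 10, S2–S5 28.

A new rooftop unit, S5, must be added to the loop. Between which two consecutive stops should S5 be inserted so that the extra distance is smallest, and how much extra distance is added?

+3 — insert S5 between Depot and S1.

Insertion cost between consecutive stops i–j is d(i,S5) + d(S5,j) − d(i,j):
  between Depot and S1: 8 + 24 − 29 = 3
  between S1 and S3: 24 + 33 − 15 = 42
  between S3 and S4: 33 + 10 − 34 = 9
  between S4 and S2: 10 + 28 − 29 = 9
  between S2 and Depot: 28 + 8 − 20 = 16
Cheapest insertion is between Depot and S1, adding 3.
New total = 127 + 3 = 130.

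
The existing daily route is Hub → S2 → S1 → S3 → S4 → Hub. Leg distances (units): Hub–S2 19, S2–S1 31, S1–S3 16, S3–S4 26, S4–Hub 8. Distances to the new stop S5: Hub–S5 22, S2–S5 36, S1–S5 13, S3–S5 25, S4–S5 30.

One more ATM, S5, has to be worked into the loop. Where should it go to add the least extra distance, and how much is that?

Insertion cost between consecutive stops i–j is d(i,S5) + d(S5,j) − d(i,j):
  between Hub and S2: 22 + 36 − 19 = 39
  between S2 and S1: 36 + 13 − 31 = 18
  between S1 and S3: 13 + 25 − 16 = 22
  between S3 and S4: 25 + 30 − 26 = 29
  between S4 and Hub: 30 + 22 − 8 = 44
Cheapest insertion is between S2 and S1, adding 18.
New total = 100 + 18 = 118.

Minimum extra distance: 18, inserting S5 between S2 and S1.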